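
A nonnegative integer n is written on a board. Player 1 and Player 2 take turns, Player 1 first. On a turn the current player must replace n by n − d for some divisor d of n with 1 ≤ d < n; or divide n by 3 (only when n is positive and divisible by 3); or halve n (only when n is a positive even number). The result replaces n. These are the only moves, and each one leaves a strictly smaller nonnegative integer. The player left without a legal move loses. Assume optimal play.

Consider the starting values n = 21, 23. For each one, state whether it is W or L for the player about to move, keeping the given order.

21: W, 23: L

Positions with no move are L. A position that does have a move is losing for the player to move precisely when every available move leads to a winning position for the opponent. Fill in the labels:
n=0: no move → L
n=1: no move → L
n=2: can move to 1, which is L ⇒ W
n=3: can move to 1, which is L ⇒ W
n=4: moves to 2(W), 3(W); every one is W ⇒ L
n=5: can move to 4, which is L ⇒ W
n=6: can move to 4, which is L ⇒ W
n=7: the only move is to 6(W), a W ⇒ L
n=8: can move to 4, which is L ⇒ W
n=9: moves to 3(W), 6(W), 8(W); every one is W ⇒ L
n=10: can move to 9, which is L ⇒ W
n=11: the only move is to 10(W), a W ⇒ L
n=12: can move to 4, which is L ⇒ W
n=13: the only move is to 12(W), a W ⇒ L
n=14: can move to 7, which is L ⇒ W
n=15: moves to 5(W), 10(W), 12(W), 14(W); every one is W ⇒ L
n=16: can move to 15, which is L ⇒ W
n=17: the only move is to 16(W), a W ⇒ L
n=18: can move to 9, which is L ⇒ W
n=19: the only move is to 18(W), a W ⇒ L
n=20: can move to 15, which is L ⇒ W
n=21: can move to 7, which is L ⇒ W
n=22: can move to 11, which is L ⇒ W
n=23: the only move is to 22(W), a W ⇒ L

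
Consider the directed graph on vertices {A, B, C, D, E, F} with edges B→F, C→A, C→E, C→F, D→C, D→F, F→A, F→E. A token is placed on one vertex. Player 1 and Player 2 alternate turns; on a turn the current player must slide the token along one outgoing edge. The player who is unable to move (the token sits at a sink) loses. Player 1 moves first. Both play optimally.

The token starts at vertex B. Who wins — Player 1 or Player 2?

Player 2 wins.

Label each position W (a win for the player to move) or L (a loss). A position with no legal move is L; any other position is W exactly when some move reaches an L, and L when every move reaches a W.
Every edge goes from a vertex to one that appears earlier in the order E, A, F, C, D, B, so processing vertices in that order labels each vertex after all of its successors.
E: no outgoing edge → L
A: no outgoing edge → L
F: →A(L), so W
C: →A(L), so W
D: →C(W), F(W) — all W, so L
B: →F(W) only, which is W, so L
Every move from B reaches a W position, so the mover loses.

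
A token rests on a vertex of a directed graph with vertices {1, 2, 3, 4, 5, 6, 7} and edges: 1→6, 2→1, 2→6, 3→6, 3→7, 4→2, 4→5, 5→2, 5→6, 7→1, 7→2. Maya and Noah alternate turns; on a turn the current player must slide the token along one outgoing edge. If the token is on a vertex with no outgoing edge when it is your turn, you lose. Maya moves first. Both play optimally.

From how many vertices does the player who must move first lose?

3

Compute win/loss labels from the base case upward. A position with no move is L. Any other position is W if it can reach an L in one move, else L.
Every edge goes from a vertex to one that appears earlier in the order 6, 1, 2, 5, 4, 7, 3, so processing vertices in that order labels each vertex after all of its successors.
6: no outgoing edge → L
1: reaches L-position 6 → W
2: reaches L-position 6 → W
5: reaches L-position 6 → W
4: only reaches 5(W), 2(W), all W → L
7: only reaches 2(W), 1(W), all W → L
3: reaches L-position 7 → W
The L vertices are 4, 6, 7; that is 3 in all.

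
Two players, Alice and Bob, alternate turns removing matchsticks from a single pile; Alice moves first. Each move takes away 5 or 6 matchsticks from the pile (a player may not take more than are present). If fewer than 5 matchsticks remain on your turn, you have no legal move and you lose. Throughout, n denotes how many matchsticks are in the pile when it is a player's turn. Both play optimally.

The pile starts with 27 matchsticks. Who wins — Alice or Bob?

Alice wins.

Work bottom-up. With no move the player to move loses. Otherwise the position is W if at least one move leads to an L position for the opponent, and L if every move leads to a W.
n=0: no move → L
n=1: no move → L
n=2: no move → L
n=3: no move → L
n=4: no move → L
n=5: can move to 0, which is L ⇒ W
n=6: can move to 1, which is L ⇒ W
n=7: can move to 2, which is L ⇒ W
n=8: can move to 3, which is L ⇒ W
n=9: can move to 4, which is L ⇒ W
n=10: can move to 4, which is L ⇒ W
n=11: moves to 6(W), 5(W); every one is W ⇒ L
n=12: moves to 7(W), 6(W); every one is W ⇒ L
n=13: moves to 8(W), 7(W); every one is W ⇒ L
n=14: moves to 9(W), 8(W); every one is W ⇒ L
n=15: moves to 10(W), 9(W); every one is W ⇒ L
n=16: can move to 11, which is L ⇒ W
n=17: can move to 12, which is L ⇒ W
n=18: can move to 13, which is L ⇒ W
n=19: can move to 14, which is L ⇒ W
n=20: can move to 15, which is L ⇒ W
n=21: can move to 15, which is L ⇒ W
n=22: moves to 17(W), 16(W); every one is W ⇒ L
n=23: moves to 18(W), 17(W); every one is W ⇒ L
n=24: moves to 19(W), 18(W); every one is W ⇒ L
n=25: moves to 20(W), 19(W); every one is W ⇒ L
n=26: moves to 21(W), 20(W); every one is W ⇒ L
n=27: can move to 22, which is L ⇒ W
From 27 Alice can remove 5, leaving 22, reaching an L position.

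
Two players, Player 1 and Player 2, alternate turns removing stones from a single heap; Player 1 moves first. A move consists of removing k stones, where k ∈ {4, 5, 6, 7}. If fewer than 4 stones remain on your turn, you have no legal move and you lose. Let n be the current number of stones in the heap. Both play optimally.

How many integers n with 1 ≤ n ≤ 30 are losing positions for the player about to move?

Build the W/L table. Terminal = L. A non-terminal position is W if it has a move to some L; otherwise it is L.
n=0: no move → L
n=1: no move → L
n=2: no move → L
n=3: no move → L
n=4: can move to 0, which is L ⇒ W
n=5: can move to 1, which is L ⇒ W
n=6: can move to 2, which is L ⇒ W
n=7: can move to 3, which is L ⇒ W
n=8: can move to 3, which is L ⇒ W
n=9: can move to 3, which is L ⇒ W
n=10: can move to 3, which is L ⇒ W
n=11: moves to 7(W), 6(W), 5(W), 4(W); every one is W ⇒ L
n=12: moves to 8(W), 7(W), 6(W), 5(W); every one is W ⇒ L
n=13: moves to 9(W), 8(W), 7(W), 6(W); every one is W ⇒ L
n=14: moves to 10(W), 9(W), 8(W), 7(W); every one is W ⇒ L
n=15: can move to 11, which is L ⇒ W
n=16: can move to 12, which is L ⇒ W
n=17: can move to 13, which is L ⇒ W
n=18: can move to 14, which is L ⇒ W
n=19: can move to 14, which is L ⇒ W
n=20: can move to 14, which is L ⇒ W
n=21: can move to 14, which is L ⇒ W
n=22: moves to 18(W), 17(W), 16(W), 15(W); every one is W ⇒ L
n=23: moves to 19(W), 18(W), 17(W), 16(W); every one is W ⇒ L
n=24: moves to 20(W), 19(W), 18(W), 17(W); every one is W ⇒ L
n=25: moves to 21(W), 20(W), 19(W), 18(W); every one is W ⇒ L
n=26: can move to 22, which is L ⇒ W
n=27: can move to 23, which is L ⇒ W
n=28: can move to 24, which is L ⇒ W
n=29: can move to 25, which is L ⇒ W
n=30: can move to 25, which is L ⇒ W
L entries with 1 ≤ n ≤ 30 (n=0 is outside the asked range and is not counted): n = 1, 2, 3, 11, 12, 13, 14, 22, 23, 24, 25; that makes 11.

11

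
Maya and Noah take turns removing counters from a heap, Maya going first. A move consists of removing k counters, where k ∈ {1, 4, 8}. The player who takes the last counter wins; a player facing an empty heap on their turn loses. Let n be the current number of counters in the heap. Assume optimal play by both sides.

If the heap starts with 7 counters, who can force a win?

Noah wins.

Work bottom-up. With no move the player to move loses. Otherwise the position is W if at least one move leads to an L position for the opponent, and L if every move leads to a W.
n=0: no move → L
n=1: W (go to 0, an L position)
n=2: L (sole option 1(W) is W)
n=3: W (go to 2, an L position)
n=4: W (go to 0, an L position)
n=5: L (options 4(W), 1(W) are all W)
n=6: W (go to 5, an L position)
n=7: L (options 6(W), 3(W) are all W)
The starting position 7 is L: whatever Maya does, the opponent receives a W position.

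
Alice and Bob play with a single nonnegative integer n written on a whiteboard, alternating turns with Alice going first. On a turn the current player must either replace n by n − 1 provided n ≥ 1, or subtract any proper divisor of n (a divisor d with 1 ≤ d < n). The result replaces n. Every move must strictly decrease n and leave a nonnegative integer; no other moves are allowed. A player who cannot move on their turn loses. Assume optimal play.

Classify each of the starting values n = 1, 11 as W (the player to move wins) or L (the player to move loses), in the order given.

1: W, 11: L

Compute win/loss labels from the base case upward. A position with no move is L. Any other position is W if it can reach an L in one move, else L.
n=0: no move → L
n=1: →0(L), so W
n=2: →1(W) only, which is W, so L
n=3: →2(L), so W
n=4: →2(L), so W
n=5: →4(W) only, which is W, so L
n=6: →5(L), so W
n=7: →6(W) only, which is W, so L
n=8: →7(L), so W
n=9: →6(W), 8(W) — all W, so L
n=10: →5(L), so W
n=11: →10(W) only, which is W, so L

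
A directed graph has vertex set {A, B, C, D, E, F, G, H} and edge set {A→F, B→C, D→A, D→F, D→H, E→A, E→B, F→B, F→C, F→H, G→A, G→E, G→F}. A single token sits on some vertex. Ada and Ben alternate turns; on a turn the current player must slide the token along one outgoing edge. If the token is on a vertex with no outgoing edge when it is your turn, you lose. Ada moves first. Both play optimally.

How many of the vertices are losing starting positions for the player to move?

3

Work bottom-up. With no move the player to move loses. Otherwise the position is W if at least one move leads to an L position for the opponent, and L if every move leads to a W.
Every edge goes from a vertex to one that appears earlier in the order C, H, B, F, A, E, G, D, so processing vertices in that order labels each vertex after all of its successors.
C: no outgoing edge → L
H: no outgoing edge → L
B: →C(L), so W
F: →H(L), so W
A: →F(W) only, which is W, so L
E: →A(L), so W
G: →A(L), so W
D: →A(L), so W
The L vertices are A, C, H; that is 3 in all.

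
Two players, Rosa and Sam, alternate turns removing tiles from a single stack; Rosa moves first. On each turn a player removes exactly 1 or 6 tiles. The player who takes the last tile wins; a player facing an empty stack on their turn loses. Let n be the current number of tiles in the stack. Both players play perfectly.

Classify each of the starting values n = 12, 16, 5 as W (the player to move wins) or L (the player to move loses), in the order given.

12: W, 16: L, 5: W

Work bottom-up. With no move the player to move loses. Otherwise the position is W if at least one move leads to an L position for the opponent, and L if every move leads to a W.
n=0: no move → L
n=1: →0(L), so W
n=2: →1(W) only, which is W, so L
n=3: →2(L), so W
n=4: →3(W) only, which is W, so L
n=5: →4(L), so W
n=6: →0(L), so W
n=7: →6(W), 1(W) — all W, so L
n=8: →7(L), so W
n=9: →8(W), 3(W) — all W, so L
n=10: →9(L), so W
n=11: →10(W), 5(W) — all W, so L
n=12: →11(L), so W
n=13: →7(L), so W
n=14: →13(W), 8(W) — all W, so L
n=15: →14(L), so W
n=16: →15(W), 10(W) — all W, so L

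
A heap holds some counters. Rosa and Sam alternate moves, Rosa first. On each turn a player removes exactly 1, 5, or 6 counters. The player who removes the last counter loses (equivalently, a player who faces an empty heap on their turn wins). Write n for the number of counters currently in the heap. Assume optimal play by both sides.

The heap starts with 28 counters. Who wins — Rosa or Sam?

Work bottom-up. With no move the player to move wins. Otherwise the position is W if at least one move leads to an L position for the opponent, and L if every move leads to a W.
n=0: no move; the opponent has just taken the last counter and therefore loses → W
n=1: only reaches 0(W), which is W → L
n=2: reaches L-position 1 → W
n=3: only reaches 2(W), which is W → L
n=4: reaches L-position 3 → W
n=5: only reaches 4(W), 0(W), all W → L
n=6: reaches L-position 5 → W
n=7: reaches L-position 1 → W
n=8: reaches L-position 3 → W
n=9: reaches L-position 3 → W
n=10: reaches L-position 5 → W
n=11: reaches L-position 5 → W
n=12: only reaches 11(W), 7(W), 6(W), all W → L
n=13: reaches L-position 12 → W
n=14: only reaches 13(W), 9(W), 8(W), all W → L
n=15: reaches L-position 14 → W
n=16: only reaches 15(W), 11(W), 10(W), all W → L
n=17: reaches L-position 16 → W
n=18: reaches L-position 12 → W
n=19: reaches L-position 14 → W
n=20: reaches L-position 14 → W
n=21: reaches L-position 16 → W
n=22: reaches L-position 16 → W
n=23: only reaches 22(W), 18(W), 17(W), all W → L
n=24: reaches L-position 23 → W
n=25: only reaches 24(W), 20(W), 19(W), all W → L
n=26: reaches L-position 25 → W
n=27: only reaches 26(W), 22(W), 21(W), all W → L
n=28: reaches L-position 27 → W
From 28 Rosa can remove 1, leaving 27, reaching an L position.

Rosa wins.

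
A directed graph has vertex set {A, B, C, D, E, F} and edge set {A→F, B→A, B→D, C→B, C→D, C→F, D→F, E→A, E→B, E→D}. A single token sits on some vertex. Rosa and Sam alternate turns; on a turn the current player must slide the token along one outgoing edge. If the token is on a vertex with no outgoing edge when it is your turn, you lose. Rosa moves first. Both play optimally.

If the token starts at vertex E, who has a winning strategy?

Work bottom-up. With no move the player to move loses. Otherwise the position is W if at least one move leads to an L position for the opponent, and L if every move leads to a W.
Every edge goes from a vertex to one that appears earlier in the order F, D, A, B, E, C, so processing vertices in that order labels each vertex after all of its successors.
F: no outgoing edge → L
D: can move to F, which is L ⇒ W
A: can move to F, which is L ⇒ W
B: moves to A(W), D(W); every one is W ⇒ L
E: can move to B, which is L ⇒ W
C: can move to B, which is L ⇒ W
The starting position E is W: Rosa should move to B, handing over an L position.

Rosa wins.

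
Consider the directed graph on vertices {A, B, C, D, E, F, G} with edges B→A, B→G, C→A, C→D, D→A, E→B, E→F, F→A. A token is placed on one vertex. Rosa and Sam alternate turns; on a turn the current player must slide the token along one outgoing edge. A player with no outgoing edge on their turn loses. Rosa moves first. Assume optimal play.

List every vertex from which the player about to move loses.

A, E, G

Positions with no move are L. A position that does have a move is losing for the player to move precisely when every available move leads to a winning position for the opponent. Fill in the labels:
Every edge goes from a vertex to one that appears earlier in the order G, A, B, D, C, F, E, so processing vertices in that order labels each vertex after all of its successors.
G: no outgoing edge → L
A: no outgoing edge → L
B: →A(L), so W
D: →A(L), so W
C: →A(L), so W
F: →A(L), so W
E: →F(W), B(W) — all W, so L
The losing starting vertices are exactly the entries labelled L in this table (3 of them).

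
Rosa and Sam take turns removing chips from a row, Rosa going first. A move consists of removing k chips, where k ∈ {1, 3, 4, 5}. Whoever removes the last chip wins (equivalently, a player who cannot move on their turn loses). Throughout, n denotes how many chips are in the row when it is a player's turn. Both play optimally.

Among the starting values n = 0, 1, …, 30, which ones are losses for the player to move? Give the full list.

Build the W/L table. Terminal = L. A non-terminal position is W if it has a move to some L; otherwise it is L.
n=0: no move → L
n=1: can move to 0, which is L ⇒ W
n=2: the only move is to 1(W), a W ⇒ L
n=3: can move to 2, which is L ⇒ W
n=4: can move to 0, which is L ⇒ W
n=5: can move to 2, which is L ⇒ W
n=6: can move to 2, which is L ⇒ W
n=7: can move to 2, which is L ⇒ W
n=8: moves to 7(W), 5(W), 4(W), 3(W); every one is W ⇒ L
n=9: can move to 8, which is L ⇒ W
n=10: moves to 9(W), 7(W), 6(W), 5(W); every one is W ⇒ L
n=11: can move to 10, which is L ⇒ W
n=12: can move to 8, which is L ⇒ W
n=13: can move to 10, which is L ⇒ W
n=14: can move to 10, which is L ⇒ W
n=15: can move to 10, which is L ⇒ W
n=16: moves to 15(W), 13(W), 12(W), 11(W); every one is W ⇒ L
n=17: can move to 16, which is L ⇒ W
n=18: moves to 17(W), 15(W), 14(W), 13(W); every one is W ⇒ L
n=19: can move to 18, which is L ⇒ W
n=20: can move to 16, which is L ⇒ W
n=21: can move to 18, which is L ⇒ W
n=22: can move to 18, which is L ⇒ W
n=23: can move to 18, which is L ⇒ W
n=24: moves to 23(W), 21(W), 20(W), 19(W); every one is W ⇒ L
n=25: can move to 24, which is L ⇒ W
n=26: moves to 25(W), 23(W), 22(W), 21(W); every one is W ⇒ L
n=27: can move to 26, which is L ⇒ W
n=28: can move to 24, which is L ⇒ W
n=29: can move to 26, which is L ⇒ W
n=30: can move to 26, which is L ⇒ W
The losing starting values of n are exactly the entries labelled L in this table (8 of them).

0, 2, 8, 10, 16, 18, 24, 26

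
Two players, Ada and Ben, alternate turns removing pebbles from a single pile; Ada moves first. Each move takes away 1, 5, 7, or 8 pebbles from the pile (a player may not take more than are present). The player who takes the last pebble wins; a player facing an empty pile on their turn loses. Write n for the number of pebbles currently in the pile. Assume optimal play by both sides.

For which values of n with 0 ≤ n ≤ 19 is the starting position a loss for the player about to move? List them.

Build the W/L table. Terminal = L. A non-terminal position is W if it has a move to some L; otherwise it is L.
n=0: no move → L
n=1: W (go to 0, an L position)
n=2: L (sole option 1(W) is W)
n=3: W (go to 2, an L position)
n=4: L (sole option 3(W) is W)
n=5: W (go to 4, an L position)
n=6: L (options 5(W), 1(W) are all W)
n=7: W (go to 6, an L position)
n=8: W (go to 0, an L position)
n=9: W (go to 4, an L position)
n=10: W (go to 2, an L position)
n=11: W (go to 6, an L position)
n=12: W (go to 4, an L position)
n=13: W (go to 6, an L position)
n=14: W (go to 6, an L position)
n=15: L (options 14(W), 10(W), 8(W), 7(W) are all W)
n=16: W (go to 15, an L position)
n=17: L (options 16(W), 12(W), 10(W), 9(W) are all W)
n=18: W (go to 17, an L position)
n=19: L (options 18(W), 14(W), 12(W), 11(W) are all W)
The losing starting values of n are exactly the entries labelled L in this table (7 of them).

0, 2, 4, 6, 15, 17, 19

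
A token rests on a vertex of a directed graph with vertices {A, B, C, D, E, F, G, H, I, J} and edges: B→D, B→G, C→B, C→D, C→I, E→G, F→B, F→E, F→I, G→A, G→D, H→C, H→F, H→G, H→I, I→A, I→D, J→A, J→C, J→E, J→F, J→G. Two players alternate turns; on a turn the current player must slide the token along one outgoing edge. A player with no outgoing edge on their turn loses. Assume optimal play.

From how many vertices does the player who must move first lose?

4

Label each position W (a win for the player to move) or L (a loss). A position with no legal move is L; any other position is W exactly when some move reaches an L, and L when every move reaches a W.
Every edge goes from a vertex to one that appears earlier in the order D, A, G, I, B, C, E, F, J, H, so processing vertices in that order labels each vertex after all of its successors.
D: no outgoing edge → L
A: no outgoing edge → L
G: reaches L-position A → W
I: reaches L-position A → W
B: reaches L-position D → W
C: reaches L-position D → W
E: only reaches G(W), which is W → L
F: reaches L-position E → W
J: reaches L-position E → W
H: only reaches F(W), C(W), I(W), G(W), all W → L
The L vertices are A, D, E, H; that is 4 in all.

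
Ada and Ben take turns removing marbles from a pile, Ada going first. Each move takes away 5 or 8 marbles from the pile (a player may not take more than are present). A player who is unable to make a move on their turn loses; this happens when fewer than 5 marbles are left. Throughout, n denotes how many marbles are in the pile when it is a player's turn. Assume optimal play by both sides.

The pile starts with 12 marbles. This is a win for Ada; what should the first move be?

Remove 8, leaving 4.

Classify positions by backward induction: terminal positions (no move available) are L. From any other position, the mover wins iff some move reaches an L.
n=0: no move → L
n=1: no move → L
n=2: no move → L
n=3: no move → L
n=4: no move → L
n=5: →0(L), so W
n=6: →1(L), so W
n=7: →2(L), so W
n=8: →3(L), so W
n=9: →4(L), so W
n=10: →2(L), so W
n=11: →3(L), so W
n=12: →4(L), so W
From 12, the L positions reachable in one move are: 4.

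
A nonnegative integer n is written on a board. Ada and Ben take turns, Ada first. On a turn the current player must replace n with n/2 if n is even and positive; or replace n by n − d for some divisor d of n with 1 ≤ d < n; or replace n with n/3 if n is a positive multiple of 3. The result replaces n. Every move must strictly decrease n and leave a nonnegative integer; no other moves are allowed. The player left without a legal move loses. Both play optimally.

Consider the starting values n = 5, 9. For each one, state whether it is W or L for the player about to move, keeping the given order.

5: W, 9: L

Positions with no move are L. A position that does have a move is losing for the player to move precisely when every available move leads to a winning position for the opponent. Fill in the labels:
n=0: no move → L
n=1: no move → L
n=2: can move to 1, which is L ⇒ W
n=3: can move to 1, which is L ⇒ W
n=4: moves to 2(W), 3(W); every one is W ⇒ L
n=5: can move to 4, which is L ⇒ W
n=6: can move to 4, which is L ⇒ W
n=7: the only move is to 6(W), a W ⇒ L
n=8: can move to 4, which is L ⇒ W
n=9: moves to 3(W), 6(W), 8(W); every one is W ⇒ L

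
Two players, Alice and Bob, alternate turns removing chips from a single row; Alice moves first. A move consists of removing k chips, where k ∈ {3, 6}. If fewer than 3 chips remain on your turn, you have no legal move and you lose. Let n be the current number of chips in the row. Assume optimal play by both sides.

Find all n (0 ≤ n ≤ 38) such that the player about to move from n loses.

0, 1, 2, 9, 10, 11, 18, 19, 20, 27, 28, 29, 36, 37, 38

Classify positions by backward induction: terminal positions (no move available) are L. From any other position, the mover wins iff some move reaches an L.
n=0: no move → L
n=1: no move → L
n=2: no move → L
n=3: can move to 0, which is L ⇒ W
n=4: can move to 1, which is L ⇒ W
n=5: can move to 2, which is L ⇒ W
n=6: can move to 0, which is L ⇒ W
n=7: can move to 1, which is L ⇒ W
n=8: can move to 2, which is L ⇒ W
n=9: moves to 6(W), 3(W); every one is W ⇒ L
n=10: moves to 7(W), 4(W); every one is W ⇒ L
n=11: moves to 8(W), 5(W); every one is W ⇒ L
n=12: can move to 9, which is L ⇒ W
n=13: can move to 10, which is L ⇒ W
n=14: can move to 11, which is L ⇒ W
n=15: can move to 9, which is L ⇒ W
n=16: can move to 10, which is L ⇒ W
n=17: can move to 11, which is L ⇒ W
n=18: moves to 15(W), 12(W); every one is W ⇒ L
n=19: moves to 16(W), 13(W); every one is W ⇒ L
n=20: moves to 17(W), 14(W); every one is W ⇒ L
n=21: can move to 18, which is L ⇒ W
n=22: can move to 19, which is L ⇒ W
n=23: can move to 20, which is L ⇒ W
n=24: can move to 18, which is L ⇒ W
n=25: can move to 19, which is L ⇒ W
n=26: can move to 20, which is L ⇒ W
n=27: moves to 24(W), 21(W); every one is W ⇒ L
n=28: moves to 25(W), 22(W); every one is W ⇒ L
n=29: moves to 26(W), 23(W); every one is W ⇒ L
n=30: can move to 27, which is L ⇒ W
n=31: can move to 28, which is L ⇒ W
n=32: can move to 29, which is L ⇒ W
n=33: can move to 27, which is L ⇒ W
n=34: can move to 28, which is L ⇒ W
n=35: can move to 29, which is L ⇒ W
n=36: moves to 33(W), 30(W); every one is W ⇒ L
n=37: moves to 34(W), 31(W); every one is W ⇒ L
n=38: moves to 35(W), 32(W); every one is W ⇒ L
Reading off the rows marked L gives the requested list; there are 15 such values of n.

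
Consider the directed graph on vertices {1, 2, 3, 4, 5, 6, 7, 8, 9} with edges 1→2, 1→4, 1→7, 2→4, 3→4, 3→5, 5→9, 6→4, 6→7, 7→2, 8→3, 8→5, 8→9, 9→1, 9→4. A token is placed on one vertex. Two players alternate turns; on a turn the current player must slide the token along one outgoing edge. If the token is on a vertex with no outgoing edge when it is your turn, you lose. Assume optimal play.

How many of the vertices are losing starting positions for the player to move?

Use the standard recursion: the mover loses at a terminal position; elsewhere, the mover wins exactly when some move hands the opponent an L position.
Every edge goes from a vertex to one that appears earlier in the order 4, 2, 7, 1, 9, 5, 6, 3, 8, so processing vertices in that order labels each vertex after all of its successors.
4: no outgoing edge → L
2: →4(L), so W
7: →2(W) only, which is W, so L
1: →7(L), so W
9: →4(L), so W
5: →9(W) only, which is W, so L
6: →7(L), so W
3: →5(L), so W
8: →5(L), so W
The L vertices are 4, 5, 7; that is 3 in all.

3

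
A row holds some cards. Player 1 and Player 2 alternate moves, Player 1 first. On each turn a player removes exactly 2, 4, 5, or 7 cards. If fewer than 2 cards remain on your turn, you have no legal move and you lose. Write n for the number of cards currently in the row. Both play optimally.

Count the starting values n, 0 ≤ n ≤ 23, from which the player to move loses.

Label each position W (a win for the player to move) or L (a loss). A position with no legal move is L; any other position is W exactly when some move reaches an L, and L when every move reaches a W.
n=0: no move → L
n=1: no move → L
n=2: reaches L-position 0 → W
n=3: reaches L-position 1 → W
n=4: reaches L-position 0 → W
n=5: reaches L-position 1 → W
n=6: reaches L-position 1 → W
n=7: reaches L-position 0 → W
n=8: reaches L-position 1 → W
n=9: only reaches 7(W), 5(W), 4(W), 2(W), all W → L
n=10: only reaches 8(W), 6(W), 5(W), 3(W), all W → L
n=11: reaches L-position 9 → W
n=12: reaches L-position 10 → W
n=13: reaches L-position 9 → W
n=14: reaches L-position 10 → W
n=15: reaches L-position 10 → W
n=16: reaches L-position 9 → W
n=17: reaches L-position 10 → W
n=18: only reaches 16(W), 14(W), 13(W), 11(W), all W → L
n=19: only reaches 17(W), 15(W), 14(W), 12(W), all W → L
n=20: reaches L-position 18 → W
n=21: reaches L-position 19 → W
n=22: reaches L-position 18 → W
n=23: reaches L-position 19 → W
L entries with 0 ≤ n ≤ 23: n = 0, 1, 9, 10, 18, 19; that makes 6.

6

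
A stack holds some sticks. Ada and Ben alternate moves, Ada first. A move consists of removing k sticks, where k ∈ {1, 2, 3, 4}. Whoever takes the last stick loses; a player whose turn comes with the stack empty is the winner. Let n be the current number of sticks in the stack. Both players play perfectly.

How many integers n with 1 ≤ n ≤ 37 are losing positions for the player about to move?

8

Work bottom-up. With no move the player to move wins. Otherwise the position is W if at least one move leads to an L position for the opponent, and L if every move leads to a W.
n=0: no move; the opponent has just taken the last stick and therefore loses → W
n=1: the only move is to 0(W), a W ⇒ L
n=2: can move to 1, which is L ⇒ W
n=3: can move to 1, which is L ⇒ W
n=4: can move to 1, which is L ⇒ W
n=5: can move to 1, which is L ⇒ W
n=6: moves to 5(W), 4(W), 3(W), 2(W); every one is W ⇒ L
n=7: can move to 6, which is L ⇒ W
n=8: can move to 6, which is L ⇒ W
n=9: can move to 6, which is L ⇒ W
n=10: can move to 6, which is L ⇒ W
n=11: moves to 10(W), 9(W), 8(W), 7(W); every one is W ⇒ L
n=12: can move to 11, which is L ⇒ W
n=13: can move to 11, which is L ⇒ W
n=14: can move to 11, which is L ⇒ W
n=15: can move to 11, which is L ⇒ W
n=16: moves to 15(W), 14(W), 13(W), 12(W); every one is W ⇒ L
n=17: can move to 16, which is L ⇒ W
n=18: can move to 16, which is L ⇒ W
n=19: can move to 16, which is L ⇒ W
n=20: can move to 16, which is L ⇒ W
n=21: moves to 20(W), 19(W), 18(W), 17(W); every one is W ⇒ L
n=22: can move to 21, which is L ⇒ W
n=23: can move to 21, which is L ⇒ W
n=24: can move to 21, which is L ⇒ W
n=25: can move to 21, which is L ⇒ W
n=26: moves to 25(W), 24(W), 23(W), 22(W); every one is W ⇒ L
n=27: can move to 26, which is L ⇒ W
n=28: can move to 26, which is L ⇒ W
n=29: can move to 26, which is L ⇒ W
n=30: can move to 26, which is L ⇒ W
n=31: moves to 30(W), 29(W), 28(W), 27(W); every one is W ⇒ L
n=32: can move to 31, which is L ⇒ W
n=33: can move to 31, which is L ⇒ W
n=34: can move to 31, which is L ⇒ W
n=35: can move to 31, which is L ⇒ W
n=36: moves to 35(W), 34(W), 33(W), 32(W); every one is W ⇒ L
n=37: can move to 36, which is L ⇒ W
L entries with 1 ≤ n ≤ 37 (the range starts at n=1): n = 1, 6, 11, 16, 21, 26, 31, 36; that makes 8.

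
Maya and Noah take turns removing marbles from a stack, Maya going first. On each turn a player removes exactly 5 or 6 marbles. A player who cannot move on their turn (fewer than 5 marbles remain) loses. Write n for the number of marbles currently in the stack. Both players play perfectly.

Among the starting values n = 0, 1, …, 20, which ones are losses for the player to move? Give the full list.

Use the standard recursion: the mover loses at a terminal position; elsewhere, the mover wins exactly when some move hands the opponent an L position.
n=0: no move → L
n=1: no move → L
n=2: no move → L
n=3: no move → L
n=4: no move → L
n=5: can move to 0, which is L ⇒ W
n=6: can move to 1, which is L ⇒ W
n=7: can move to 2, which is L ⇒ W
n=8: can move to 3, which is L ⇒ W
n=9: can move to 4, which is L ⇒ W
n=10: can move to 4, which is L ⇒ W
n=11: moves to 6(W), 5(W); every one is W ⇒ L
n=12: moves to 7(W), 6(W); every one is W ⇒ L
n=13: moves to 8(W), 7(W); every one is W ⇒ L
n=14: moves to 9(W), 8(W); every one is W ⇒ L
n=15: moves to 10(W), 9(W); every one is W ⇒ L
n=16: can move to 11, which is L ⇒ W
n=17: can move to 12, which is L ⇒ W
n=18: can move to 13, which is L ⇒ W
n=19: can move to 14, which is L ⇒ W
n=20: can move to 15, which is L ⇒ W
The losing starting values of n are exactly the entries labelled L in this table (10 of them).

0, 1, 2, 3, 4, 11, 12, 13, 14, 15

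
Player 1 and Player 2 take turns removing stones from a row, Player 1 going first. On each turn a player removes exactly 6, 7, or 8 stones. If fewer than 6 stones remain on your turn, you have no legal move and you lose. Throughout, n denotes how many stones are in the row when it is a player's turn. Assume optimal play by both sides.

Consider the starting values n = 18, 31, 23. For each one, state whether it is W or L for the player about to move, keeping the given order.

18: L, 31: L, 23: W

Use the standard recursion: the mover loses at a terminal position; elsewhere, the mover wins exactly when some move hands the opponent an L position.
n=0: no move → L
n=1: no move → L
n=2: no move → L
n=3: no move → L
n=4: no move → L
n=5: no move → L
n=6: can move to 0, which is L ⇒ W
n=7: can move to 1, which is L ⇒ W
n=8: can move to 2, which is L ⇒ W
n=9: can move to 3, which is L ⇒ W
n=10: can move to 4, which is L ⇒ W
n=11: can move to 5, which is L ⇒ W
n=12: can move to 5, which is L ⇒ W
n=13: can move to 5, which is L ⇒ W
n=14: moves to 8(W), 7(W), 6(W); every one is W ⇒ L
n=15: moves to 9(W), 8(W), 7(W); every one is W ⇒ L
n=16: moves to 10(W), 9(W), 8(W); every one is W ⇒ L
n=17: moves to 11(W), 10(W), 9(W); every one is W ⇒ L
n=18: moves to 12(W), 11(W), 10(W); every one is W ⇒ L
n=19: moves to 13(W), 12(W), 11(W); every one is W ⇒ L
n=20: can move to 14, which is L ⇒ W
n=21: can move to 15, which is L ⇒ W
n=22: can move to 16, which is L ⇒ W
n=23: can move to 17, which is L ⇒ W
n=24: can move to 18, which is L ⇒ W
n=25: can move to 19, which is L ⇒ W
n=26: can move to 19, which is L ⇒ W
n=27: can move to 19, which is L ⇒ W
n=28: moves to 22(W), 21(W), 20(W); every one is W ⇒ L
n=29: moves to 23(W), 22(W), 21(W); every one is W ⇒ L
n=30: moves to 24(W), 23(W), 22(W); every one is W ⇒ L
n=31: moves to 25(W), 24(W), 23(W); every one is W ⇒ L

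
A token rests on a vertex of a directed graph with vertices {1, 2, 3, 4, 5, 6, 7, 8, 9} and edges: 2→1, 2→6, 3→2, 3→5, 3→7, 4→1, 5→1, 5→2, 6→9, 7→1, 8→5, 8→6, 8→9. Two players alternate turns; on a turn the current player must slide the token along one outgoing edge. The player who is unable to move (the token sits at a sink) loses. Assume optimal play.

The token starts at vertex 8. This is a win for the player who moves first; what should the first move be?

Compute win/loss labels from the base case upward. A position with no move is L. Any other position is W if it can reach an L in one move, else L.
Every edge goes from a vertex to one that appears earlier in the order 9, 1, 6, 2, 5, 4, 7, 8, 3, so processing vertices in that order labels each vertex after all of its successors.
9: no outgoing edge → L
1: no outgoing edge → L
6: W (go to 9, an L position)
2: W (go to 1, an L position)
5: W (go to 1, an L position)
4: W (go to 1, an L position)
7: W (go to 1, an L position)
8: W (go to 9, an L position)
3: L (options 7(W), 5(W), 2(W) are all W)
From 8, the L positions reachable in one move are: 9.

Move to 9.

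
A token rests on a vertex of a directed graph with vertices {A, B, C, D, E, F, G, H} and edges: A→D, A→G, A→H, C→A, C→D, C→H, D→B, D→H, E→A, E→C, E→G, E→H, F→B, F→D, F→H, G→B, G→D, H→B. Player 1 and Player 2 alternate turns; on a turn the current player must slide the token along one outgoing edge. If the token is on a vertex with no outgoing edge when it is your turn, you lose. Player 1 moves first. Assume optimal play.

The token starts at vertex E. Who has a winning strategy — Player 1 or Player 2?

Build the W/L table. Terminal = L. A non-terminal position is W if it has a move to some L; otherwise it is L.
Every edge goes from a vertex to one that appears earlier in the order B, H, D, F, G, A, C, E, so processing vertices in that order labels each vertex after all of its successors.
B: no outgoing edge → L
H: W (go to B, an L position)
D: W (go to B, an L position)
F: W (go to B, an L position)
G: W (go to B, an L position)
A: L (options G(W), D(W), H(W) are all W)
C: W (go to A, an L position)
E: W (go to A, an L position)
From E Player 1 can move to A, reaching an L position.

Player 1 wins.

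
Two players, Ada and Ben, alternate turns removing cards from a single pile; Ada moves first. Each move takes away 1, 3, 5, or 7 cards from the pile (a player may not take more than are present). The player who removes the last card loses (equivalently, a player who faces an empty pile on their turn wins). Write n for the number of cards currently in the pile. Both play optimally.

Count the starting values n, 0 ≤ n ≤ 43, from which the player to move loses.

Build the W/L table. Terminal = W. A non-terminal position is W if it has a move to some L; otherwise it is L.
n=0: no move; the opponent has just taken the last card and therefore loses → W
n=1: →0(W) only, which is W, so L
n=2: →1(L), so W
n=3: →2(W), 0(W) — all W, so L
n=4: →3(L), so W
n=5: →4(W), 2(W), 0(W) — all W, so L
n=6: →5(L), so W
n=7: →6(W), 4(W), 2(W), 0(W) — all W, so L
n=8: →7(L), so W
n=9: →8(W), 6(W), 4(W), 2(W) — all W, so L
n=10: →9(L), so W
n=11: →10(W), 8(W), 6(W), 4(W) — all W, so L
n=12: →11(L), so W
n=13: →12(W), 10(W), 8(W), 6(W) — all W, so L
n=14: →13(L), so W
n=15: →14(W), 12(W), 10(W), 8(W) — all W, so L
n=16: →15(L), so W
n=17: →16(W), 14(W), 12(W), 10(W) — all W, so L
n=18: →17(L), so W
n=19: →18(W), 16(W), 14(W), 12(W) — all W, so L
n=20: →19(L), so W
n=21: →20(W), 18(W), 16(W), 14(W) — all W, so L
n=22: →21(L), so W
n=23: →22(W), 20(W), 18(W), 16(W) — all W, so L
n=24: →23(L), so W
n=25: →24(W), 22(W), 20(W), 18(W) — all W, so L
n=26: →25(L), so W
n=27: →26(W), 24(W), 22(W), 20(W) — all W, so L
n=28: →27(L), so W
n=29: →28(W), 26(W), 24(W), 22(W) — all W, so L
n=30: →29(L), so W
n=31: →30(W), 28(W), 26(W), 24(W) — all W, so L
n=32: →31(L), so W
n=33: →32(W), 30(W), 28(W), 26(W) — all W, so L
n=34: →33(L), so W
n=35: →34(W), 32(W), 30(W), 28(W) — all W, so L
n=36: →35(L), so W
n=37: →36(W), 34(W), 32(W), 30(W) — all W, so L
n=38: →37(L), so W
n=39: →38(W), 36(W), 34(W), 32(W) — all W, so L
n=40: →39(L), so W
n=41: →40(W), 38(W), 36(W), 34(W) — all W, so L
n=42: →41(L), so W
n=43: →42(W), 40(W), 38(W), 36(W) — all W, so L
L entries with 0 ≤ n ≤ 43: n = 1, 3, 5, 7, 9, 11, 13, 15, 17, 19, 21, 23, 25, 27, 29, 31, 33, 35, 37, 39, 41, 43; that makes 22.

22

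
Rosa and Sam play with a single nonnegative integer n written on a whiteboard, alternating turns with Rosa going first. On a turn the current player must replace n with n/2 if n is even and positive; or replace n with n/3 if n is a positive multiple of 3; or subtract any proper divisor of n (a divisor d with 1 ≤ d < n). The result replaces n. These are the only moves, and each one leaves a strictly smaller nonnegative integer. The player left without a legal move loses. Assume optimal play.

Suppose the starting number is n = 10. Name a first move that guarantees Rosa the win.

Move to 9.

Label each position W (a win for the player to move) or L (a loss). A position with no legal move is L; any other position is W exactly when some move reaches an L, and L when every move reaches a W.
n=0: no move → L
n=1: no move → L
n=2: can move to 1, which is L ⇒ W
n=3: can move to 1, which is L ⇒ W
n=4: moves to 2(W), 3(W); every one is W ⇒ L
n=5: can move to 4, which is L ⇒ W
n=6: can move to 4, which is L ⇒ W
n=7: the only move is to 6(W), a W ⇒ L
n=8: can move to 4, which is L ⇒ W
n=9: moves to 3(W), 6(W), 8(W); every one is W ⇒ L
n=10: can move to 9, which is L ⇒ W
From 10, the L positions reachable in one move are: 9.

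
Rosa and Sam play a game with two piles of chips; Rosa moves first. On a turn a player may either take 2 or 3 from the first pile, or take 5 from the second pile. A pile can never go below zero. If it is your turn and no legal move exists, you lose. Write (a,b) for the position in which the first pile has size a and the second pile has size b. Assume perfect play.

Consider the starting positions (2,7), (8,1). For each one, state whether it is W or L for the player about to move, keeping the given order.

Work bottom-up. With no move the player to move loses. Otherwise the position is W if at least one move leads to an L position for the opponent, and L if every move leads to a W.
No move ever increases a pile, so every position that can arise here has a ≤ 8 and b ≤ 7; it is enough to label the cells with 0 ≤ a ≤ 8 and 0 ≤ b ≤ 7.
Every move lowers a or b (never raises either), so fill the grid row by row in increasing a, and left to right within a row: each cell's successors are then already labelled.
      b=0  b=1  b=2  b=3  b=4  b=5  b=6  b=7
a=0:    L    L    L    L    L    W    W    W
a=1:    L    L    L    L    L    W    W    W
a=2:    W    W    W    W    W    L    L    L
a=3:    W    W    W    W    W    L    L    L
a=4:    W    W    W    W    W    W    W    W
a=5:    L    L    L    L    L    W    W    W
a=6:    L    L    L    L    L    W    W    W
a=7:    W    W    W    W    W    L    L    L
a=8:    W    W    W    W    W    L    L    L
Cells with no legal move (terminal, hence L): (0,0), (0,1), (0,2), (0,3), (0,4), (1,0), (1,1), (1,2), (1,3), (1,4).
The remaining L cells, each justified by listing all of its moves:
(2,5): moves to (0,5)(W), (2,0)(W); every one is W ⇒ L
(2,6): moves to (0,6)(W), (2,1)(W); every one is W ⇒ L
(2,7): moves to (0,7)(W), (2,2)(W); every one is W ⇒ L
(3,5): moves to (1,5)(W), (0,5)(W), (3,0)(W); every one is W ⇒ L
(3,6): moves to (1,6)(W), (0,6)(W), (3,1)(W); every one is W ⇒ L
(3,7): moves to (1,7)(W), (0,7)(W), (3,2)(W); every one is W ⇒ L
(5,0): moves to (3,0)(W), (2,0)(W); every one is W ⇒ L
(5,1): moves to (3,1)(W), (2,1)(W); every one is W ⇒ L
(5,2): moves to (3,2)(W), (2,2)(W); every one is W ⇒ L
(5,3): moves to (3,3)(W), (2,3)(W); every one is W ⇒ L
(5,4): moves to (3,4)(W), (2,4)(W); every one is W ⇒ L
(6,0): moves to (4,0)(W), (3,0)(W); every one is W ⇒ L
(6,1): moves to (4,1)(W), (3,1)(W); every one is W ⇒ L
(6,2): moves to (4,2)(W), (3,2)(W); every one is W ⇒ L
(6,3): moves to (4,3)(W), (3,3)(W); every one is W ⇒ L
(6,4): moves to (4,4)(W), (3,4)(W); every one is W ⇒ L
(7,5): moves to (5,5)(W), (4,5)(W), (7,0)(W); every one is W ⇒ L
(7,6): moves to (5,6)(W), (4,6)(W), (7,1)(W); every one is W ⇒ L
(7,7): moves to (5,7)(W), (4,7)(W), (7,2)(W); every one is W ⇒ L
(8,5): moves to (6,5)(W), (5,5)(W), (8,0)(W); every one is W ⇒ L
(8,6): moves to (6,6)(W), (5,6)(W), (8,1)(W); every one is W ⇒ L
(8,7): moves to (6,7)(W), (5,7)(W), (8,2)(W); every one is W ⇒ L
Every other cell has at least one move into one of the L cells above, so it is W.
(2,7): one of the L cells justified above, so L
(8,1): the move to (6,1) reaches an L cell, so W

(2,7): L, (8,1): W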